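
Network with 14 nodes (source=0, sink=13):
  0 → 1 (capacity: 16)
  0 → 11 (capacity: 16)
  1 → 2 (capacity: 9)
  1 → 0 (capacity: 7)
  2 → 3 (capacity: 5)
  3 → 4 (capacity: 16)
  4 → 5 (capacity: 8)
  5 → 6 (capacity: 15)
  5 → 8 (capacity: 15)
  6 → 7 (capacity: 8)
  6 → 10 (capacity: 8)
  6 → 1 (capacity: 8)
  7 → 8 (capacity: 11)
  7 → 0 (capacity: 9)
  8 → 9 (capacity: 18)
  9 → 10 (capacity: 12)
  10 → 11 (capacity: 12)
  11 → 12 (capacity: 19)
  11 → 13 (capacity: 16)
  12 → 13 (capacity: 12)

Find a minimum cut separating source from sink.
Min cut value = 21, edges: (0,11), (2,3)

Min cut value: 21
Partition: S = [0, 1, 2], T = [3, 4, 5, 6, 7, 8, 9, 10, 11, 12, 13]
Cut edges: (0,11), (2,3)

By max-flow min-cut theorem, max flow = min cut = 21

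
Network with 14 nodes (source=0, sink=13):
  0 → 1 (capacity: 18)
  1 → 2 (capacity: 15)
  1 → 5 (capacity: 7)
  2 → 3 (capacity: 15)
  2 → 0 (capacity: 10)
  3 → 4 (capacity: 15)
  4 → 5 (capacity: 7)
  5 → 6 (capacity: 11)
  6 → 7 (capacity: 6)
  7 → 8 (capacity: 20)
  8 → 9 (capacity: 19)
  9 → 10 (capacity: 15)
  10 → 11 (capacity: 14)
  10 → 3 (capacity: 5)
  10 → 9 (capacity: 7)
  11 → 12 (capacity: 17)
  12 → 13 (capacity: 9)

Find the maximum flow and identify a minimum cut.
Max flow = 6, Min cut edges: (6,7)

Maximum flow: 6
Minimum cut: (6,7)
Partition: S = [0, 1, 2, 3, 4, 5, 6], T = [7, 8, 9, 10, 11, 12, 13]

Max-flow min-cut theorem verified: both equal 6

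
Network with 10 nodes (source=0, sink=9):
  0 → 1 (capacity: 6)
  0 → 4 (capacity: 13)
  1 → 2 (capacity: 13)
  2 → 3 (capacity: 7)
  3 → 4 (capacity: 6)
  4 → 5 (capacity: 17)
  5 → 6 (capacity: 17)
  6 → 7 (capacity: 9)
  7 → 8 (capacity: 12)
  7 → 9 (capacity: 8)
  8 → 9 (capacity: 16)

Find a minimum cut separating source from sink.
Min cut value = 9, edges: (6,7)

Min cut value: 9
Partition: S = [0, 1, 2, 3, 4, 5, 6], T = [7, 8, 9]
Cut edges: (6,7)

By max-flow min-cut theorem, max flow = min cut = 9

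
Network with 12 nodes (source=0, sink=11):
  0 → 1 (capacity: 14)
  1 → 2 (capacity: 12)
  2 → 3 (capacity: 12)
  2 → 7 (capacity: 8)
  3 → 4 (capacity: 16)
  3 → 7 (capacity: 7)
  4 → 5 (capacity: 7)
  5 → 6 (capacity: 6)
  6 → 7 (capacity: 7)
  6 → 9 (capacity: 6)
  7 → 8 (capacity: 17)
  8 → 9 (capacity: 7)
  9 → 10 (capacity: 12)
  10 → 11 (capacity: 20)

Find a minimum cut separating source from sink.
Min cut value = 12, edges: (9,10)

Min cut value: 12
Partition: S = [0, 1, 2, 3, 4, 5, 6, 7, 8, 9], T = [10, 11]
Cut edges: (9,10)

By max-flow min-cut theorem, max flow = min cut = 12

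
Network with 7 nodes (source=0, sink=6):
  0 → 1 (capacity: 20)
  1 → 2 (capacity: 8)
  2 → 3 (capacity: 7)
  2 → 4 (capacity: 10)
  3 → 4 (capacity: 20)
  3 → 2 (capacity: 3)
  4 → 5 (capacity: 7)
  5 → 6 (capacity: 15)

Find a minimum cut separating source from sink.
Min cut value = 7, edges: (4,5)

Min cut value: 7
Partition: S = [0, 1, 2, 3, 4], T = [5, 6]
Cut edges: (4,5)

By max-flow min-cut theorem, max flow = min cut = 7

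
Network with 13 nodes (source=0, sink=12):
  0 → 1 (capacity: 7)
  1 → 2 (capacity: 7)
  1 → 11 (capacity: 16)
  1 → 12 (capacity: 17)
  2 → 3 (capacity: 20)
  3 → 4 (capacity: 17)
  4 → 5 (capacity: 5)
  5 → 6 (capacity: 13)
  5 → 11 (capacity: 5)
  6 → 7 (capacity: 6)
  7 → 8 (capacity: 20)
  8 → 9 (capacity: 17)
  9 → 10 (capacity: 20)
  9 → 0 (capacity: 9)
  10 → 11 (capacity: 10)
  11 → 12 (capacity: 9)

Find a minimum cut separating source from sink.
Min cut value = 7, edges: (0,1)

Min cut value: 7
Partition: S = [0], T = [1, 2, 3, 4, 5, 6, 7, 8, 9, 10, 11, 12]
Cut edges: (0,1)

By max-flow min-cut theorem, max flow = min cut = 7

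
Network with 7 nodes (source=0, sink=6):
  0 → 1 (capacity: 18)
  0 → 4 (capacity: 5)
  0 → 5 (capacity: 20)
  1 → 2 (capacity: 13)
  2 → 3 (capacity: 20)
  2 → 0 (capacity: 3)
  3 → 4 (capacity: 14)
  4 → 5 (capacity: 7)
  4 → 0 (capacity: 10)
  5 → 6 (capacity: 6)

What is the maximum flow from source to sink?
Maximum flow = 6

Max flow: 6

Flow assignment:
  0 → 1: 13/18
  1 → 2: 13/13
  2 → 3: 13/20
  3 → 4: 13/14
  4 → 5: 6/7
  4 → 0: 7/10
  5 → 6: 6/6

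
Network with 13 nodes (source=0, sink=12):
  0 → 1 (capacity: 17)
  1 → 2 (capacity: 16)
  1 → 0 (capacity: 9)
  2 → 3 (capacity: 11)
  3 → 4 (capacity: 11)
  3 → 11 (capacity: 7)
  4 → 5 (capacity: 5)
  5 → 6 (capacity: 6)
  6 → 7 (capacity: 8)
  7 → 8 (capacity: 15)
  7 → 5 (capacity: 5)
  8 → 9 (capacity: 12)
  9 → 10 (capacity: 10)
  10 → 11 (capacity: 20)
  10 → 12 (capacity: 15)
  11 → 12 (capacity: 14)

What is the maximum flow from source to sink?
Maximum flow = 11

Max flow: 11

Flow assignment:
  0 → 1: 11/17
  1 → 2: 11/16
  2 → 3: 11/11
  3 → 4: 4/11
  3 → 11: 7/7
  4 → 5: 4/5
  5 → 6: 4/6
  6 → 7: 4/8
  7 → 8: 4/15
  8 → 9: 4/12
  9 → 10: 4/10
  10 → 12: 4/15
  11 → 12: 7/14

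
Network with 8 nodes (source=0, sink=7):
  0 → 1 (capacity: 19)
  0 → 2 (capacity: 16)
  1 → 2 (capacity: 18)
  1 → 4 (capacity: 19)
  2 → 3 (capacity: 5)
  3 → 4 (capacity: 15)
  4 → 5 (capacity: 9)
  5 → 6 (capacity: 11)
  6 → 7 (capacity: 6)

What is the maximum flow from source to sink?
Maximum flow = 6

Max flow: 6

Flow assignment:
  0 → 1: 1/19
  0 → 2: 5/16
  1 → 4: 1/19
  2 → 3: 5/5
  3 → 4: 5/15
  4 → 5: 6/9
  5 → 6: 6/11
  6 → 7: 6/6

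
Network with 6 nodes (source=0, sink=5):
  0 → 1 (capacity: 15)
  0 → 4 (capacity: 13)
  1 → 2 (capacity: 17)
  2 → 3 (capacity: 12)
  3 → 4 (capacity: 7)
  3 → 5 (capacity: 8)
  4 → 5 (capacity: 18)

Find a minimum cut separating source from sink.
Min cut value = 25, edges: (0,4), (2,3)

Min cut value: 25
Partition: S = [0, 1, 2], T = [3, 4, 5]
Cut edges: (0,4), (2,3)

By max-flow min-cut theorem, max flow = min cut = 25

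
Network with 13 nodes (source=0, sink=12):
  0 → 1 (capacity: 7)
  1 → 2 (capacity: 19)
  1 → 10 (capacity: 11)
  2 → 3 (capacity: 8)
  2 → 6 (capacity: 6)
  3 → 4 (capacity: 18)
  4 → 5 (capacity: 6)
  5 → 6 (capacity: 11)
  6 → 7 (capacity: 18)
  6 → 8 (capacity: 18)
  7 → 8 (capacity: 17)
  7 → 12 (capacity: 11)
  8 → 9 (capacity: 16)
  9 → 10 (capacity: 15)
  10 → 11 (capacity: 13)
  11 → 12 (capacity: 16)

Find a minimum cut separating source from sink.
Min cut value = 7, edges: (0,1)

Min cut value: 7
Partition: S = [0], T = [1, 2, 3, 4, 5, 6, 7, 8, 9, 10, 11, 12]
Cut edges: (0,1)

By max-flow min-cut theorem, max flow = min cut = 7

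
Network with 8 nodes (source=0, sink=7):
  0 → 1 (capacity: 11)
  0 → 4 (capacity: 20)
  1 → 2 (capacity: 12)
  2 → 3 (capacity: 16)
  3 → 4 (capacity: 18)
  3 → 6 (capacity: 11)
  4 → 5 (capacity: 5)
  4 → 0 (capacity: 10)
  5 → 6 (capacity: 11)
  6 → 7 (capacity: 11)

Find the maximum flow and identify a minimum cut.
Max flow = 11, Min cut edges: (6,7)

Maximum flow: 11
Minimum cut: (6,7)
Partition: S = [0, 1, 2, 3, 4, 5, 6], T = [7]

Max-flow min-cut theorem verified: both equal 11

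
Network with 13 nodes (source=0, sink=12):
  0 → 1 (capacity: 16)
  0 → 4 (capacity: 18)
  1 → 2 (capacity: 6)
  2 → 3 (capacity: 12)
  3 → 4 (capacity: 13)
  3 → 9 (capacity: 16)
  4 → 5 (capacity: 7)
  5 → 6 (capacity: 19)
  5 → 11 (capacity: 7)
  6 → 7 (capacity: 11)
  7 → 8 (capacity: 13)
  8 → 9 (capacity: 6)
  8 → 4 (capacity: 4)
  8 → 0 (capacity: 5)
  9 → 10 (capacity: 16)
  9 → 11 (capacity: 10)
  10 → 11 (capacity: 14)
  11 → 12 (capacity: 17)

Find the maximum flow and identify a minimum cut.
Max flow = 13, Min cut edges: (1,2), (4,5)

Maximum flow: 13
Minimum cut: (1,2), (4,5)
Partition: S = [0, 1, 4], T = [2, 3, 5, 6, 7, 8, 9, 10, 11, 12]

Max-flow min-cut theorem verified: both equal 13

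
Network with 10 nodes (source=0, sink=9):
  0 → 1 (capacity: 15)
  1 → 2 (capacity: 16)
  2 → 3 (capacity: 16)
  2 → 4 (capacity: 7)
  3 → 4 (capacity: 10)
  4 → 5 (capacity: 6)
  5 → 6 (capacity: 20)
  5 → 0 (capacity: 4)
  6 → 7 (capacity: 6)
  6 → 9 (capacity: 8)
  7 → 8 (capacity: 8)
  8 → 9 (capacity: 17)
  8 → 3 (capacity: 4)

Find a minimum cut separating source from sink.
Min cut value = 6, edges: (4,5)

Min cut value: 6
Partition: S = [0, 1, 2, 3, 4], T = [5, 6, 7, 8, 9]
Cut edges: (4,5)

By max-flow min-cut theorem, max flow = min cut = 6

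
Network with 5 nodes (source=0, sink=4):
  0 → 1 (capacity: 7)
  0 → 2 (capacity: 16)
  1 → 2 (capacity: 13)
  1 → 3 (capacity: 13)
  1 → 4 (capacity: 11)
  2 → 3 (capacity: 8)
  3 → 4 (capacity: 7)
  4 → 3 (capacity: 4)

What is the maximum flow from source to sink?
Maximum flow = 14

Max flow: 14

Flow assignment:
  0 → 1: 7/7
  0 → 2: 7/16
  1 → 4: 7/11
  2 → 3: 7/8
  3 → 4: 7/7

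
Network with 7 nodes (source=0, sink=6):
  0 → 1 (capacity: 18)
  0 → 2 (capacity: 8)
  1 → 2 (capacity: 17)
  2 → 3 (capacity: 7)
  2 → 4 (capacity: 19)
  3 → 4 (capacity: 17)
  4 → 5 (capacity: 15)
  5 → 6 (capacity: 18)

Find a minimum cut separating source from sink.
Min cut value = 15, edges: (4,5)

Min cut value: 15
Partition: S = [0, 1, 2, 3, 4], T = [5, 6]
Cut edges: (4,5)

By max-flow min-cut theorem, max flow = min cut = 15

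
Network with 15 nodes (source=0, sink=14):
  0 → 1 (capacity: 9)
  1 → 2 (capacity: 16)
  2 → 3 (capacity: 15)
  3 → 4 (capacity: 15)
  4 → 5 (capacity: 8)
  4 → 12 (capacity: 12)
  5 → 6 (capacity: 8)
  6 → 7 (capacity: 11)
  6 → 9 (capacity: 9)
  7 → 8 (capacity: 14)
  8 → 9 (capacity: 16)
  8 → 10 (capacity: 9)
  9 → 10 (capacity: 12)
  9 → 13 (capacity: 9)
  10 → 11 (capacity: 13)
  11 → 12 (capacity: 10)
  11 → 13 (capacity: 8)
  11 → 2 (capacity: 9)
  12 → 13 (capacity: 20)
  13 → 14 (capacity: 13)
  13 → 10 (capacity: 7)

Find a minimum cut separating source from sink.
Min cut value = 9, edges: (0,1)

Min cut value: 9
Partition: S = [0], T = [1, 2, 3, 4, 5, 6, 7, 8, 9, 10, 11, 12, 13, 14]
Cut edges: (0,1)

By max-flow min-cut theorem, max flow = min cut = 9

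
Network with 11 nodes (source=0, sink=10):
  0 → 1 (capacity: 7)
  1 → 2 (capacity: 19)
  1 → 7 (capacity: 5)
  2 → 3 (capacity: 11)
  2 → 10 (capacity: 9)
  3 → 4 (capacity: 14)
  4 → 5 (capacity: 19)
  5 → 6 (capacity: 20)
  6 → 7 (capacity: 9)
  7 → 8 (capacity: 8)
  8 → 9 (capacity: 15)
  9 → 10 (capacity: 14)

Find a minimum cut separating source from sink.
Min cut value = 7, edges: (0,1)

Min cut value: 7
Partition: S = [0], T = [1, 2, 3, 4, 5, 6, 7, 8, 9, 10]
Cut edges: (0,1)

By max-flow min-cut theorem, max flow = min cut = 7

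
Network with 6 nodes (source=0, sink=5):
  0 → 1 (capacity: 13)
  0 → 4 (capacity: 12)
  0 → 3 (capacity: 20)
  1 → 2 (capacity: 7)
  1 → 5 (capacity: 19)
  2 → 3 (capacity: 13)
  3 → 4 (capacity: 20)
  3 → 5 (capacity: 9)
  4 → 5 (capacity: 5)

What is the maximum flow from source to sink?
Maximum flow = 27

Max flow: 27

Flow assignment:
  0 → 1: 13/13
  0 → 4: 5/12
  0 → 3: 9/20
  1 → 5: 13/19
  3 → 5: 9/9
  4 → 5: 5/5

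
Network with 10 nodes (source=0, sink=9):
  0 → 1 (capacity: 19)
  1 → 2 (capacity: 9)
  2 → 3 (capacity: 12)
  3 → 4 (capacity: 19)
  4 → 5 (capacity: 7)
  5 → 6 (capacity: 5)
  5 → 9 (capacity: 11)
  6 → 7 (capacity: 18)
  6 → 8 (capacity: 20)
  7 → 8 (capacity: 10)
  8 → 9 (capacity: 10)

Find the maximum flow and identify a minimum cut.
Max flow = 7, Min cut edges: (4,5)

Maximum flow: 7
Minimum cut: (4,5)
Partition: S = [0, 1, 2, 3, 4], T = [5, 6, 7, 8, 9]

Max-flow min-cut theorem verified: both equal 7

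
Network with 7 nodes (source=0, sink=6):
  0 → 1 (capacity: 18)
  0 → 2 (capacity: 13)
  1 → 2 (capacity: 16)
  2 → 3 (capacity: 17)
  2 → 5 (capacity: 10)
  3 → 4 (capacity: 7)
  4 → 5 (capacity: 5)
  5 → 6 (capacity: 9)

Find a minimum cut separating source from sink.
Min cut value = 9, edges: (5,6)

Min cut value: 9
Partition: S = [0, 1, 2, 3, 4, 5], T = [6]
Cut edges: (5,6)

By max-flow min-cut theorem, max flow = min cut = 9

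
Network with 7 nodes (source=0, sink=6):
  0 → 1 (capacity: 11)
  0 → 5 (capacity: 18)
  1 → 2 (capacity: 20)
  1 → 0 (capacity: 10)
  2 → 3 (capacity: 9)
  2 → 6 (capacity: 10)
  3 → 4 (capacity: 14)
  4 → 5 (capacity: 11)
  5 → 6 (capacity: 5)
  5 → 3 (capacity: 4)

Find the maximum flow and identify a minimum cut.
Max flow = 15, Min cut edges: (2,6), (5,6)

Maximum flow: 15
Minimum cut: (2,6), (5,6)
Partition: S = [0, 1, 2, 3, 4, 5], T = [6]

Max-flow min-cut theorem verified: both equal 15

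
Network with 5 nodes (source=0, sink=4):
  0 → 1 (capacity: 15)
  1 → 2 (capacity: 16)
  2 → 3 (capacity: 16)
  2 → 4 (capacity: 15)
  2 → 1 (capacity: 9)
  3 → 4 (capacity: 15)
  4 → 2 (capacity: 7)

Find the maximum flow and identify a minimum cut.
Max flow = 15, Min cut edges: (0,1)

Maximum flow: 15
Minimum cut: (0,1)
Partition: S = [0], T = [1, 2, 3, 4]

Max-flow min-cut theorem verified: both equal 15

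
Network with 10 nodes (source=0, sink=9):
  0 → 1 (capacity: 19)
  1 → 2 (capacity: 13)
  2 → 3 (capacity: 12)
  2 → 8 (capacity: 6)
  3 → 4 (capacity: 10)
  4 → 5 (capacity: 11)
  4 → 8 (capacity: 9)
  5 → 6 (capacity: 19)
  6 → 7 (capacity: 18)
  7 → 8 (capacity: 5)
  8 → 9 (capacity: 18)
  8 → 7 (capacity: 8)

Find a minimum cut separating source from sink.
Min cut value = 13, edges: (1,2)

Min cut value: 13
Partition: S = [0, 1], T = [2, 3, 4, 5, 6, 7, 8, 9]
Cut edges: (1,2)

By max-flow min-cut theorem, max flow = min cut = 13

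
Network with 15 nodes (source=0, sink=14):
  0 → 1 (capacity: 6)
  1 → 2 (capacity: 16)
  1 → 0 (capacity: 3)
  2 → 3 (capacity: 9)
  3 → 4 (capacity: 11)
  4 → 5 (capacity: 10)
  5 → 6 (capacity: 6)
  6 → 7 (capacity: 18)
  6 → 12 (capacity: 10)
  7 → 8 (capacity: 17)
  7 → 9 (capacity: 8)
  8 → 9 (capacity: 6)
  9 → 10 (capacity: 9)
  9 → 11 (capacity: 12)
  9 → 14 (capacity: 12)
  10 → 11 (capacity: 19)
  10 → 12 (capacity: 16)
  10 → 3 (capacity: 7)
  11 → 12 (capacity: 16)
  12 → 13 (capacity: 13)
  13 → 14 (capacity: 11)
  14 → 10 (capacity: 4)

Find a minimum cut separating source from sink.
Min cut value = 6, edges: (5,6)

Min cut value: 6
Partition: S = [0, 1, 2, 3, 4, 5], T = [6, 7, 8, 9, 10, 11, 12, 13, 14]
Cut edges: (5,6)

By max-flow min-cut theorem, max flow = min cut = 6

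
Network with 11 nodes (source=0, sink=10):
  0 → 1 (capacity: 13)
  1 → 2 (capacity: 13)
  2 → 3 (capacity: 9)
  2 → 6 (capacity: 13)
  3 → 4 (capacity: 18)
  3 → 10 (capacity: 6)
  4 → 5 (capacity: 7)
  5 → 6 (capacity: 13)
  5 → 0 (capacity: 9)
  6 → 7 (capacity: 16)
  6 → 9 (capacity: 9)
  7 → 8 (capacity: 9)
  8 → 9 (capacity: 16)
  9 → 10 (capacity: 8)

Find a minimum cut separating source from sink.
Min cut value = 13, edges: (1,2)

Min cut value: 13
Partition: S = [0, 1], T = [2, 3, 4, 5, 6, 7, 8, 9, 10]
Cut edges: (1,2)

By max-flow min-cut theorem, max flow = min cut = 13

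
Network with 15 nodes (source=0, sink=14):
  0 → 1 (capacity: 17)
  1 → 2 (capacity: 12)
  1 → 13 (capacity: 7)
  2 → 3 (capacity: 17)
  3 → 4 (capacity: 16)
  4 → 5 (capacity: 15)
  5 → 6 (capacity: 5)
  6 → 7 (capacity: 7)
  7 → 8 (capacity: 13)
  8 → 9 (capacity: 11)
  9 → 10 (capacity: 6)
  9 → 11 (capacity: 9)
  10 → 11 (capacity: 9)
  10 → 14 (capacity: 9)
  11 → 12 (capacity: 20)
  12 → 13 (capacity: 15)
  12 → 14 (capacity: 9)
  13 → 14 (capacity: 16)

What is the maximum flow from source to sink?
Maximum flow = 12

Max flow: 12

Flow assignment:
  0 → 1: 12/17
  1 → 2: 5/12
  1 → 13: 7/7
  2 → 3: 5/17
  3 → 4: 5/16
  4 → 5: 5/15
  5 → 6: 5/5
  6 → 7: 5/7
  7 → 8: 5/13
  8 → 9: 5/11
  9 → 10: 5/6
  10 → 14: 5/9
  13 → 14: 7/16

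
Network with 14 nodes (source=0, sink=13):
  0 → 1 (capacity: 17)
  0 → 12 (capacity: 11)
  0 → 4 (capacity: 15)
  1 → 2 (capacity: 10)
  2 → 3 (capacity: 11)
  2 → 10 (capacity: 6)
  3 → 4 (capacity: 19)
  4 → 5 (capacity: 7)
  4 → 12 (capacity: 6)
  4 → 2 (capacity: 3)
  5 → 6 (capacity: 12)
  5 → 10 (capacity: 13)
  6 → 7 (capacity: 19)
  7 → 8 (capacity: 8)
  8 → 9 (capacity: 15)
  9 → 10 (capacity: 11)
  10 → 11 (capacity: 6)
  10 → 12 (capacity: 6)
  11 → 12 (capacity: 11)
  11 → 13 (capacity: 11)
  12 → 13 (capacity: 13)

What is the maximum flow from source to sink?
Maximum flow = 19

Max flow: 19

Flow assignment:
  0 → 1: 10/17
  0 → 12: 7/11
  0 → 4: 2/15
  1 → 2: 10/10
  2 → 3: 6/11
  2 → 10: 6/6
  3 → 4: 6/19
  4 → 5: 6/7
  4 → 2: 2/3
  5 → 10: 6/13
  10 → 11: 6/6
  10 → 12: 6/6
  11 → 13: 6/11
  12 → 13: 13/13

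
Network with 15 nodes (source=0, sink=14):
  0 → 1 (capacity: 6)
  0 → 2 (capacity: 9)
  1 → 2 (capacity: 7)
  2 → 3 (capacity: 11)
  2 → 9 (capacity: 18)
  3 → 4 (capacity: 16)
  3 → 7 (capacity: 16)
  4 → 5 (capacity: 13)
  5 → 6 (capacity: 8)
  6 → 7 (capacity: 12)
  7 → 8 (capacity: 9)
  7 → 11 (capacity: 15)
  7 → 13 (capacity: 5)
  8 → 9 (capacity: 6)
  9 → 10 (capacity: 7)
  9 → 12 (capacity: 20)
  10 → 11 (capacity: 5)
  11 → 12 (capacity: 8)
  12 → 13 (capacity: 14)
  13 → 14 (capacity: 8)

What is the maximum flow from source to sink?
Maximum flow = 8

Max flow: 8

Flow assignment:
  0 → 1: 6/6
  0 → 2: 2/9
  1 → 2: 6/7
  2 → 3: 5/11
  2 → 9: 3/18
  3 → 7: 5/16
  7 → 13: 5/5
  9 → 12: 3/20
  12 → 13: 3/14
  13 → 14: 8/8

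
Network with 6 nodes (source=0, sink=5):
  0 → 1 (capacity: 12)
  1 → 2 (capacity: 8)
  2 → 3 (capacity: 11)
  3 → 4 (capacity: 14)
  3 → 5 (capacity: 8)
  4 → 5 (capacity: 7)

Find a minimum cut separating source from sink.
Min cut value = 8, edges: (1,2)

Min cut value: 8
Partition: S = [0, 1], T = [2, 3, 4, 5]
Cut edges: (1,2)

By max-flow min-cut theorem, max flow = min cut = 8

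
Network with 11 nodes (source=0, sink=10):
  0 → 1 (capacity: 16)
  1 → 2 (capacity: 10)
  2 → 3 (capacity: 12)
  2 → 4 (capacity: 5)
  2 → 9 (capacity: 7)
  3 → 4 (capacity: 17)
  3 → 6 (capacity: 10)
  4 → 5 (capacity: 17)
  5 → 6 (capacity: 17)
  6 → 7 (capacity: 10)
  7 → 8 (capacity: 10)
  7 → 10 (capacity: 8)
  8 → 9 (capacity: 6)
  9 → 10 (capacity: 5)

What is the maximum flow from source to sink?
Maximum flow = 10

Max flow: 10

Flow assignment:
  0 → 1: 10/16
  1 → 2: 10/10
  2 → 3: 5/12
  2 → 9: 5/7
  3 → 6: 5/10
  6 → 7: 5/10
  7 → 10: 5/8
  9 → 10: 5/5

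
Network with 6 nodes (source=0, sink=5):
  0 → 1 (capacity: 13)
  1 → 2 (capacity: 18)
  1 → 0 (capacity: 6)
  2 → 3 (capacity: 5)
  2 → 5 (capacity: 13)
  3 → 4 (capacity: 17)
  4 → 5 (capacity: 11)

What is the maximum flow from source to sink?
Maximum flow = 13

Max flow: 13

Flow assignment:
  0 → 1: 13/13
  1 → 2: 13/18
  2 → 5: 13/13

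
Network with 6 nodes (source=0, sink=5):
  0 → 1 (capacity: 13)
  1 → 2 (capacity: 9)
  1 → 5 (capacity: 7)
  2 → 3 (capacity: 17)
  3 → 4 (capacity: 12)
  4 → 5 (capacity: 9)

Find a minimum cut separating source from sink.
Min cut value = 13, edges: (0,1)

Min cut value: 13
Partition: S = [0], T = [1, 2, 3, 4, 5]
Cut edges: (0,1)

By max-flow min-cut theorem, max flow = min cut = 13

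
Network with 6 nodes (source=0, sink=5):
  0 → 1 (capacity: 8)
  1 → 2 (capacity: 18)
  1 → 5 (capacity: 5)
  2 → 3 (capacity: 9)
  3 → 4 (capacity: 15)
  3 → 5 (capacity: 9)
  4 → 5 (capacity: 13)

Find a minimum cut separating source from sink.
Min cut value = 8, edges: (0,1)

Min cut value: 8
Partition: S = [0], T = [1, 2, 3, 4, 5]
Cut edges: (0,1)

By max-flow min-cut theorem, max flow = min cut = 8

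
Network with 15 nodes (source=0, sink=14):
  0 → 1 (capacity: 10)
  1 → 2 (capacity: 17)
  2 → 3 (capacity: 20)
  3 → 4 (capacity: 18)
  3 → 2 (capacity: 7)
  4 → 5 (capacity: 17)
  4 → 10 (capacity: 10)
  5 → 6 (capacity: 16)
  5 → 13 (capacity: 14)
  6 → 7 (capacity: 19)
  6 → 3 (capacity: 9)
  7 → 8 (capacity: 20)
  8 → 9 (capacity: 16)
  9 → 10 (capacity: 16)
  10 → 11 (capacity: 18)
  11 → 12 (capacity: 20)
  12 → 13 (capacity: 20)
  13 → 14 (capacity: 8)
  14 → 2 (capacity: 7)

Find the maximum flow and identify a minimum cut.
Max flow = 8, Min cut edges: (13,14)

Maximum flow: 8
Minimum cut: (13,14)
Partition: S = [0, 1, 2, 3, 4, 5, 6, 7, 8, 9, 10, 11, 12, 13], T = [14]

Max-flow min-cut theorem verified: both equal 8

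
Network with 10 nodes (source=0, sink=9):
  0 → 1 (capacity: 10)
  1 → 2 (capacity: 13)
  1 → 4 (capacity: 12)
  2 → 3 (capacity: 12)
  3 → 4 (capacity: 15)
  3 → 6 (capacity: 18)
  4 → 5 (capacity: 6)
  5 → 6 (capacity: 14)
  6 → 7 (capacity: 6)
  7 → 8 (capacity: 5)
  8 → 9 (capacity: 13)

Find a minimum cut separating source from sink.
Min cut value = 5, edges: (7,8)

Min cut value: 5
Partition: S = [0, 1, 2, 3, 4, 5, 6, 7], T = [8, 9]
Cut edges: (7,8)

By max-flow min-cut theorem, max flow = min cut = 5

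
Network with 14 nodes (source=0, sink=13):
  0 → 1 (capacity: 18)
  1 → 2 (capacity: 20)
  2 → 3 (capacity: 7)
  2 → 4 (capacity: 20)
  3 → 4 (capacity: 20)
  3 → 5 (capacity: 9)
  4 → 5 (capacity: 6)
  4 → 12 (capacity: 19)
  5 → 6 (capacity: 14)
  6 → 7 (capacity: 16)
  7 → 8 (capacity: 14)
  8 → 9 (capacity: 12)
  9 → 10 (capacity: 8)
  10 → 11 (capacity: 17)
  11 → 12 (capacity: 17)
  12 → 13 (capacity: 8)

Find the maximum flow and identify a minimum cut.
Max flow = 8, Min cut edges: (12,13)

Maximum flow: 8
Minimum cut: (12,13)
Partition: S = [0, 1, 2, 3, 4, 5, 6, 7, 8, 9, 10, 11, 12], T = [13]

Max-flow min-cut theorem verified: both equal 8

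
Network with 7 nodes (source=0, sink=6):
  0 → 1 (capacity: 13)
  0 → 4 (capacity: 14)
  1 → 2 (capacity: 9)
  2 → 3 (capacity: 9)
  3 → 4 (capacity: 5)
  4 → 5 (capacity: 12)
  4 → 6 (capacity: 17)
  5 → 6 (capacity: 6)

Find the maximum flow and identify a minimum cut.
Max flow = 19, Min cut edges: (0,4), (3,4)

Maximum flow: 19
Minimum cut: (0,4), (3,4)
Partition: S = [0, 1, 2, 3], T = [4, 5, 6]

Max-flow min-cut theorem verified: both equal 19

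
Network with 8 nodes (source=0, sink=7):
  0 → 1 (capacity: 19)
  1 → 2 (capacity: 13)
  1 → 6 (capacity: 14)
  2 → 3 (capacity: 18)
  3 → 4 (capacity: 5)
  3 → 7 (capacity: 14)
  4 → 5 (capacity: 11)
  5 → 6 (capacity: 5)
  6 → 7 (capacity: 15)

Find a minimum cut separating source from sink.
Min cut value = 19, edges: (0,1)

Min cut value: 19
Partition: S = [0], T = [1, 2, 3, 4, 5, 6, 7]
Cut edges: (0,1)

By max-flow min-cut theorem, max flow = min cut = 19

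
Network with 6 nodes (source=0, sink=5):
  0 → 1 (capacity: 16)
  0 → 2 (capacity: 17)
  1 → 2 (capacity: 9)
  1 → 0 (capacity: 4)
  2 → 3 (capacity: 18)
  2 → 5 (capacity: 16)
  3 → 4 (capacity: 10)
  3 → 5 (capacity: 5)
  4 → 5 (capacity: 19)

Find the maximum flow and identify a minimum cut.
Max flow = 26, Min cut edges: (0,2), (1,2)

Maximum flow: 26
Minimum cut: (0,2), (1,2)
Partition: S = [0, 1], T = [2, 3, 4, 5]

Max-flow min-cut theorem verified: both equal 26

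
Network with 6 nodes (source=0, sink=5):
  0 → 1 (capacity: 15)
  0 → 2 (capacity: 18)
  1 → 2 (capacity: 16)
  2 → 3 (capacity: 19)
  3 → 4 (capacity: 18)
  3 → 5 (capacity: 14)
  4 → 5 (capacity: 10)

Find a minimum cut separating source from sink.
Min cut value = 19, edges: (2,3)

Min cut value: 19
Partition: S = [0, 1, 2], T = [3, 4, 5]
Cut edges: (2,3)

By max-flow min-cut theorem, max flow = min cut = 19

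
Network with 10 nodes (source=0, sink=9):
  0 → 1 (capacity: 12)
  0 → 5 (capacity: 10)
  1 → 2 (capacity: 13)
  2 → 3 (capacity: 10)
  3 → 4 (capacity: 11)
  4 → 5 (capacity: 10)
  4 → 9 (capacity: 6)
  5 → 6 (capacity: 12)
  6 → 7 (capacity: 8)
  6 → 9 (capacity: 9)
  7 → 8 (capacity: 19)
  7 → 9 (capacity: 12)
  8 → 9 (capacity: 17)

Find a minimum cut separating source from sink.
Min cut value = 18, edges: (4,9), (5,6)

Min cut value: 18
Partition: S = [0, 1, 2, 3, 4, 5], T = [6, 7, 8, 9]
Cut edges: (4,9), (5,6)

By max-flow min-cut theorem, max flow = min cut = 18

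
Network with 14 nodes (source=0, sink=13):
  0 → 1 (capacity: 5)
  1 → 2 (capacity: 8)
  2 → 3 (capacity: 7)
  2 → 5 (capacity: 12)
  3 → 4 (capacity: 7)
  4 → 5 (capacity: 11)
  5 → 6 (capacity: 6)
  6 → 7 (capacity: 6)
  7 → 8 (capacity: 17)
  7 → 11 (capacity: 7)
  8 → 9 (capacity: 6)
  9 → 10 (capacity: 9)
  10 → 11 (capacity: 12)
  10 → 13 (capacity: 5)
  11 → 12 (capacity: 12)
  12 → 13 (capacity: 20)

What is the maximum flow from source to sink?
Maximum flow = 5

Max flow: 5

Flow assignment:
  0 → 1: 5/5
  1 → 2: 5/8
  2 → 5: 5/12
  5 → 6: 5/6
  6 → 7: 5/6
  7 → 11: 5/7
  11 → 12: 5/12
  12 → 13: 5/20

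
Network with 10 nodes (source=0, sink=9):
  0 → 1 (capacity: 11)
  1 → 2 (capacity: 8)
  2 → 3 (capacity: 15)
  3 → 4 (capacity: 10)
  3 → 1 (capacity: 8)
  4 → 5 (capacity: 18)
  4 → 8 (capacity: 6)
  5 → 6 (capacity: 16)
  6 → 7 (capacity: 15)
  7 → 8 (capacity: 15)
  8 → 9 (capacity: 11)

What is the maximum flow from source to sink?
Maximum flow = 8

Max flow: 8

Flow assignment:
  0 → 1: 8/11
  1 → 2: 8/8
  2 → 3: 8/15
  3 → 4: 8/10
  4 → 5: 2/18
  4 → 8: 6/6
  5 → 6: 2/16
  6 → 7: 2/15
  7 → 8: 2/15
  8 → 9: 8/11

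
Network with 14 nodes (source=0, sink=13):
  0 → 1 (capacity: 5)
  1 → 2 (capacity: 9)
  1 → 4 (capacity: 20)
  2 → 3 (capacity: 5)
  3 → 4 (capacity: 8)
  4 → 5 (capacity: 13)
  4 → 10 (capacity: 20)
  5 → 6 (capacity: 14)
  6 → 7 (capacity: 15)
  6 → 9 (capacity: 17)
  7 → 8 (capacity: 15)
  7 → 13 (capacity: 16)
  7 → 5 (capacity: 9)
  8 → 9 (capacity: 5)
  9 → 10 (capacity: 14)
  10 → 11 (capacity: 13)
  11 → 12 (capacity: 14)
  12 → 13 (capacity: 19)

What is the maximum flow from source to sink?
Maximum flow = 5

Max flow: 5

Flow assignment:
  0 → 1: 5/5
  1 → 4: 5/20
  4 → 5: 5/13
  5 → 6: 5/14
  6 → 7: 5/15
  7 → 13: 5/16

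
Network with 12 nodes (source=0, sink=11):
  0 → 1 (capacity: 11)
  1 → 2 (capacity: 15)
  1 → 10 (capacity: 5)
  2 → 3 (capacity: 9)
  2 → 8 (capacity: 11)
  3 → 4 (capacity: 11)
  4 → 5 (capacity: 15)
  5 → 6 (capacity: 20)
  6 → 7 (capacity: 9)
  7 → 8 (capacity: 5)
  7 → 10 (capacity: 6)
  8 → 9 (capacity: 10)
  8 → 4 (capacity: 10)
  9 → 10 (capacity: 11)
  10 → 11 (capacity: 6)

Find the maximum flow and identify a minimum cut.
Max flow = 6, Min cut edges: (10,11)

Maximum flow: 6
Minimum cut: (10,11)
Partition: S = [0, 1, 2, 3, 4, 5, 6, 7, 8, 9, 10], T = [11]

Max-flow min-cut theorem verified: both equal 6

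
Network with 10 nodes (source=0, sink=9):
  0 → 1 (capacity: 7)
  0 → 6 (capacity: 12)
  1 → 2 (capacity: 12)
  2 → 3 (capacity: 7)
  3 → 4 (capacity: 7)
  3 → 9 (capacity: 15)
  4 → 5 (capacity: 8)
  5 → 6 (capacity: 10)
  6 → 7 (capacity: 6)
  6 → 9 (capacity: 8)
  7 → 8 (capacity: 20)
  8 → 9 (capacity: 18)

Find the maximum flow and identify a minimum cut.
Max flow = 19, Min cut edges: (0,6), (2,3)

Maximum flow: 19
Minimum cut: (0,6), (2,3)
Partition: S = [0, 1, 2], T = [3, 4, 5, 6, 7, 8, 9]

Max-flow min-cut theorem verified: both equal 19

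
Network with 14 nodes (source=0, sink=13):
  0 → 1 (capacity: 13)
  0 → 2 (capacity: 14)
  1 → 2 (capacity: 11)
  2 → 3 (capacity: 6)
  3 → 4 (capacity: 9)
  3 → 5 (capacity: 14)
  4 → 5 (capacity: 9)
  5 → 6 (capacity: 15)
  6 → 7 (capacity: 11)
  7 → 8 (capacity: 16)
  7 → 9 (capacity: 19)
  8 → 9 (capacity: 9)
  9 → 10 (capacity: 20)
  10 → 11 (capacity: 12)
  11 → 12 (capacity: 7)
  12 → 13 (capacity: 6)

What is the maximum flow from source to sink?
Maximum flow = 6

Max flow: 6

Flow assignment:
  0 → 1: 6/13
  1 → 2: 6/11
  2 → 3: 6/6
  3 → 5: 6/14
  5 → 6: 6/15
  6 → 7: 6/11
  7 → 9: 6/19
  9 → 10: 6/20
  10 → 11: 6/12
  11 → 12: 6/7
  12 → 13: 6/6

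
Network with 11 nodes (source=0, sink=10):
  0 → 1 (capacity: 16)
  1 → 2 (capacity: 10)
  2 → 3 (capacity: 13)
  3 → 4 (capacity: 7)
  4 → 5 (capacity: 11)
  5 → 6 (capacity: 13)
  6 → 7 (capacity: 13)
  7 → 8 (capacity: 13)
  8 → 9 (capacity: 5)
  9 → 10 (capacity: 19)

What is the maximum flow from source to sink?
Maximum flow = 5

Max flow: 5

Flow assignment:
  0 → 1: 5/16
  1 → 2: 5/10
  2 → 3: 5/13
  3 → 4: 5/7
  4 → 5: 5/11
  5 → 6: 5/13
  6 → 7: 5/13
  7 → 8: 5/13
  8 → 9: 5/5
  9 → 10: 5/19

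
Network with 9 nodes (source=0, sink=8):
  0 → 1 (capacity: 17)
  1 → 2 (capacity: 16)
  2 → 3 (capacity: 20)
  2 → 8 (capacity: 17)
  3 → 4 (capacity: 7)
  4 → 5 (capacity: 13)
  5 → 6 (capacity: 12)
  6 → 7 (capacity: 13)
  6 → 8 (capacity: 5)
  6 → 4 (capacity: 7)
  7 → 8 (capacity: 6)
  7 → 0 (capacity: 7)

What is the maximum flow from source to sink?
Maximum flow = 16

Max flow: 16

Flow assignment:
  0 → 1: 16/17
  1 → 2: 16/16
  2 → 8: 16/17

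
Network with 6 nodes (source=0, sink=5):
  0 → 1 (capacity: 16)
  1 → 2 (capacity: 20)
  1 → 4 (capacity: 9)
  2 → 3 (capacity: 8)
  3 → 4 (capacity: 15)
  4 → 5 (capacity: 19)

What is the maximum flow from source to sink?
Maximum flow = 16

Max flow: 16

Flow assignment:
  0 → 1: 16/16
  1 → 2: 7/20
  1 → 4: 9/9
  2 → 3: 7/8
  3 → 4: 7/15
  4 → 5: 16/19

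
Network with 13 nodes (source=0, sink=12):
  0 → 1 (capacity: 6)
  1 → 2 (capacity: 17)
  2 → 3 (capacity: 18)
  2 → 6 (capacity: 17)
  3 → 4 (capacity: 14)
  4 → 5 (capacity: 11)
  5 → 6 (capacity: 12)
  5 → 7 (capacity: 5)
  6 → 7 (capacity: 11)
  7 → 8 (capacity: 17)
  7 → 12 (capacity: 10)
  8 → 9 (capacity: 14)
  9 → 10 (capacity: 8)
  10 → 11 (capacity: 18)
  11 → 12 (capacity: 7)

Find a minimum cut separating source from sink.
Min cut value = 6, edges: (0,1)

Min cut value: 6
Partition: S = [0], T = [1, 2, 3, 4, 5, 6, 7, 8, 9, 10, 11, 12]
Cut edges: (0,1)

By max-flow min-cut theorem, max flow = min cut = 6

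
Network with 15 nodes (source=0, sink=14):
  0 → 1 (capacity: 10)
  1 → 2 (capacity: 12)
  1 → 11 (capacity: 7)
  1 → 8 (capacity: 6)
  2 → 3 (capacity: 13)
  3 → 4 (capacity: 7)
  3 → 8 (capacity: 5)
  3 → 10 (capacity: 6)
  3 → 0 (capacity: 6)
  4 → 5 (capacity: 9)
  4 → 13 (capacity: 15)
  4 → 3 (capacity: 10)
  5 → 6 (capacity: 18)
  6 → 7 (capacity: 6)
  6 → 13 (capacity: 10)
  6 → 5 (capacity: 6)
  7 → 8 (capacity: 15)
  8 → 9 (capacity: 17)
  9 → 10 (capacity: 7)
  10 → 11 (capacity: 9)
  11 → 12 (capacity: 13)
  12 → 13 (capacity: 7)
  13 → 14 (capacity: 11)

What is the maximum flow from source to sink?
Maximum flow = 10

Max flow: 10

Flow assignment:
  0 → 1: 10/10
  1 → 2: 3/12
  1 → 11: 7/7
  2 → 3: 3/13
  3 → 4: 3/7
  4 → 13: 3/15
  11 → 12: 7/13
  12 → 13: 7/7
  13 → 14: 10/11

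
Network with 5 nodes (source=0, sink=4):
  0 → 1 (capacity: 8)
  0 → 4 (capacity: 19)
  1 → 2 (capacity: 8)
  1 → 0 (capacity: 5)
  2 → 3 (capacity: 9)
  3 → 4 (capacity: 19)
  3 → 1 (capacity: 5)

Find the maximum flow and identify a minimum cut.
Max flow = 27, Min cut edges: (0,4), (1,2)

Maximum flow: 27
Minimum cut: (0,4), (1,2)
Partition: S = [0, 1], T = [2, 3, 4]

Max-flow min-cut theorem verified: both equal 27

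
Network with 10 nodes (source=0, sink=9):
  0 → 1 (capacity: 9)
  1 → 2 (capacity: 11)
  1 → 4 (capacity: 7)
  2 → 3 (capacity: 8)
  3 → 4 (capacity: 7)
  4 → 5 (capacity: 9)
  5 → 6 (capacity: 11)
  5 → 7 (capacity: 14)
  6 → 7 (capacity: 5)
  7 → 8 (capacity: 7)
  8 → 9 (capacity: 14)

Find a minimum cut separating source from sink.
Min cut value = 7, edges: (7,8)

Min cut value: 7
Partition: S = [0, 1, 2, 3, 4, 5, 6, 7], T = [8, 9]
Cut edges: (7,8)

By max-flow min-cut theorem, max flow = min cut = 7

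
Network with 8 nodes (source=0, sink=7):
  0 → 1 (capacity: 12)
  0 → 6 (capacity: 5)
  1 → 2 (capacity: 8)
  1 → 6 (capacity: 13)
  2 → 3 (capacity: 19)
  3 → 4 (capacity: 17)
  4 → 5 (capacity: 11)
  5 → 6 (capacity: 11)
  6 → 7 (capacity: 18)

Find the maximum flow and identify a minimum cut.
Max flow = 17, Min cut edges: (0,1), (0,6)

Maximum flow: 17
Minimum cut: (0,1), (0,6)
Partition: S = [0], T = [1, 2, 3, 4, 5, 6, 7]

Max-flow min-cut theorem verified: both equal 17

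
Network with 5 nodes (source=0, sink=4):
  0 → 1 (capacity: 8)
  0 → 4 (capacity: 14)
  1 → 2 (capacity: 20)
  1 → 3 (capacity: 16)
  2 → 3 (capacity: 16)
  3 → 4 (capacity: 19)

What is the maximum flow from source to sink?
Maximum flow = 22

Max flow: 22

Flow assignment:
  0 → 1: 8/8
  0 → 4: 14/14
  1 → 3: 8/16
  3 → 4: 8/19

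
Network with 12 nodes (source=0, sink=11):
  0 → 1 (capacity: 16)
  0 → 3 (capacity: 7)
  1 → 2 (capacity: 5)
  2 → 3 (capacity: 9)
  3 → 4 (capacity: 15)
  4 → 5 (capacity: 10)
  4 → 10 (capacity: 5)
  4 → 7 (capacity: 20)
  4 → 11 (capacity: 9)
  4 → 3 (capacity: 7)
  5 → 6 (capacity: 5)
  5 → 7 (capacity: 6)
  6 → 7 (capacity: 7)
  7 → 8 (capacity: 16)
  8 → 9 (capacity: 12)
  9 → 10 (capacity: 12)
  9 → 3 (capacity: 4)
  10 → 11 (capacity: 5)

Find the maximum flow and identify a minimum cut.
Max flow = 12, Min cut edges: (0,3), (1,2)

Maximum flow: 12
Minimum cut: (0,3), (1,2)
Partition: S = [0, 1], T = [2, 3, 4, 5, 6, 7, 8, 9, 10, 11]

Max-flow min-cut theorem verified: both equal 12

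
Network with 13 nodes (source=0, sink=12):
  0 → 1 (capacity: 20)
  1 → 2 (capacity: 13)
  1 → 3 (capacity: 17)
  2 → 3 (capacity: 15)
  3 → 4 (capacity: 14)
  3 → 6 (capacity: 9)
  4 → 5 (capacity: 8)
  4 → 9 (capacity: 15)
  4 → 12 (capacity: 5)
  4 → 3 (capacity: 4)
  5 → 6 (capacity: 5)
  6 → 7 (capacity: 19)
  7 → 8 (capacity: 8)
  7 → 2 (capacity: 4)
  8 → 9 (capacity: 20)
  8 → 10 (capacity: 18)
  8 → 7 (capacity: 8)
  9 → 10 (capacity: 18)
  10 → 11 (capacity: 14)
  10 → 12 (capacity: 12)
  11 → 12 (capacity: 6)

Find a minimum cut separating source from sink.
Min cut value = 20, edges: (0,1)

Min cut value: 20
Partition: S = [0], T = [1, 2, 3, 4, 5, 6, 7, 8, 9, 10, 11, 12]
Cut edges: (0,1)

By max-flow min-cut theorem, max flow = min cut = 20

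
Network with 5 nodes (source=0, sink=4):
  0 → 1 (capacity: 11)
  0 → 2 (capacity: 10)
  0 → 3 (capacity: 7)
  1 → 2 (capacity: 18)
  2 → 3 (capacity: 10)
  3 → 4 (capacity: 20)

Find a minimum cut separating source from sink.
Min cut value = 17, edges: (0,3), (2,3)

Min cut value: 17
Partition: S = [0, 1, 2], T = [3, 4]
Cut edges: (0,3), (2,3)

By max-flow min-cut theorem, max flow = min cut = 17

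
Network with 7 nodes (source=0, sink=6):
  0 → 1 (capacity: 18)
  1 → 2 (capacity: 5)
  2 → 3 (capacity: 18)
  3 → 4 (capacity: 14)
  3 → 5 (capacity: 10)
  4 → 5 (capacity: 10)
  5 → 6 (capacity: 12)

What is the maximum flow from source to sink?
Maximum flow = 5

Max flow: 5

Flow assignment:
  0 → 1: 5/18
  1 → 2: 5/5
  2 → 3: 5/18
  3 → 5: 5/10
  5 → 6: 5/12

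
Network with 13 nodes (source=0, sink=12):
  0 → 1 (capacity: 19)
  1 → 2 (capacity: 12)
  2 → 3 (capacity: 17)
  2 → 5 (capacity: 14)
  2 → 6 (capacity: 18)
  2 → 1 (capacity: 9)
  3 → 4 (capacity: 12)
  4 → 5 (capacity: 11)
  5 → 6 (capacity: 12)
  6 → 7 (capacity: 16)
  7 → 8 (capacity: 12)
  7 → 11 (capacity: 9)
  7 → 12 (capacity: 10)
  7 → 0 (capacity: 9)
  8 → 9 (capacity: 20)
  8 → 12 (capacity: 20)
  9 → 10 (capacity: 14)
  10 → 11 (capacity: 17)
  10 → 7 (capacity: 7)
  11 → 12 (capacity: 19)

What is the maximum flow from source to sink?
Maximum flow = 12

Max flow: 12

Flow assignment:
  0 → 1: 12/19
  1 → 2: 12/12
  2 → 6: 12/18
  6 → 7: 12/16
  7 → 8: 2/12
  7 → 12: 10/10
  8 → 12: 2/20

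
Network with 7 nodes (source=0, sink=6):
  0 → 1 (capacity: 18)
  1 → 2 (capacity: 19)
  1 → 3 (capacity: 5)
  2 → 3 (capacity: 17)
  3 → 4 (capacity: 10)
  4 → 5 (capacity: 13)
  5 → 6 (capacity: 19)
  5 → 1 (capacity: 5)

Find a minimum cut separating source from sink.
Min cut value = 10, edges: (3,4)

Min cut value: 10
Partition: S = [0, 1, 2, 3], T = [4, 5, 6]
Cut edges: (3,4)

By max-flow min-cut theorem, max flow = min cut = 10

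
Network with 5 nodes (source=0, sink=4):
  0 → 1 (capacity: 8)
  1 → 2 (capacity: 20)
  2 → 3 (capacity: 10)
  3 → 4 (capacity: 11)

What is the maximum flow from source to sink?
Maximum flow = 8

Max flow: 8

Flow assignment:
  0 → 1: 8/8
  1 → 2: 8/20
  2 → 3: 8/10
  3 → 4: 8/11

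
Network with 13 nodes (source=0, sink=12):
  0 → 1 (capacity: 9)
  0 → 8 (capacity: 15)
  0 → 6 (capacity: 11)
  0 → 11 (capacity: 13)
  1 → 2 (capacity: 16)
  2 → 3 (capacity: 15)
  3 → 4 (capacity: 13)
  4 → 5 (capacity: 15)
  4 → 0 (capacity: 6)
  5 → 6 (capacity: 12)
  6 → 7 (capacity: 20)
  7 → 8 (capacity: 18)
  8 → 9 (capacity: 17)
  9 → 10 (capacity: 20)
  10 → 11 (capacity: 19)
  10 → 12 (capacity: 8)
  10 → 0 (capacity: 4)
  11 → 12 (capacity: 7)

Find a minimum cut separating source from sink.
Min cut value = 15, edges: (10,12), (11,12)

Min cut value: 15
Partition: S = [0, 1, 2, 3, 4, 5, 6, 7, 8, 9, 10, 11], T = [12]
Cut edges: (10,12), (11,12)

By max-flow min-cut theorem, max flow = min cut = 15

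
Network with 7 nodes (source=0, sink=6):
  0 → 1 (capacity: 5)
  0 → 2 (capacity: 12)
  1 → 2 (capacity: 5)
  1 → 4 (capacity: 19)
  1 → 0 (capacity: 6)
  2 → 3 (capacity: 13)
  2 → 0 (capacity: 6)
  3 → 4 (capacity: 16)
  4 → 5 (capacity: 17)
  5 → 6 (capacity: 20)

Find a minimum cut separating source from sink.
Min cut value = 17, edges: (4,5)

Min cut value: 17
Partition: S = [0, 1, 2, 3, 4], T = [5, 6]
Cut edges: (4,5)

By max-flow min-cut theorem, max flow = min cut = 17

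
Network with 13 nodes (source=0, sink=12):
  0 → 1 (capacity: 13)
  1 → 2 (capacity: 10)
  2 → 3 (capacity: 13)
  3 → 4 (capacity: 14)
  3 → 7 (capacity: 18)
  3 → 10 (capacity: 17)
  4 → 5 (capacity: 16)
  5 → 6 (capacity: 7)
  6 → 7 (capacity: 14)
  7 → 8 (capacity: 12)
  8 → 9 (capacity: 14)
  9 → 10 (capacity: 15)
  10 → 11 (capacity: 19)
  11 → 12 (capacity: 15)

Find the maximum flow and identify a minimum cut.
Max flow = 10, Min cut edges: (1,2)

Maximum flow: 10
Minimum cut: (1,2)
Partition: S = [0, 1], T = [2, 3, 4, 5, 6, 7, 8, 9, 10, 11, 12]

Max-flow min-cut theorem verified: both equal 10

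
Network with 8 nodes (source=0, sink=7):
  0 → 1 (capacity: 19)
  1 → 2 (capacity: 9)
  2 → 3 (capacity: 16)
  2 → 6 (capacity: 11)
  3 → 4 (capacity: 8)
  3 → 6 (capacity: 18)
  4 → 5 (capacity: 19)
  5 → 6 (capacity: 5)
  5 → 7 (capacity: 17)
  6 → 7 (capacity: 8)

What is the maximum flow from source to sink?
Maximum flow = 9

Max flow: 9

Flow assignment:
  0 → 1: 9/19
  1 → 2: 9/9
  2 → 3: 1/16
  2 → 6: 8/11
  3 → 4: 1/8
  4 → 5: 1/19
  5 → 7: 1/17
  6 → 7: 8/8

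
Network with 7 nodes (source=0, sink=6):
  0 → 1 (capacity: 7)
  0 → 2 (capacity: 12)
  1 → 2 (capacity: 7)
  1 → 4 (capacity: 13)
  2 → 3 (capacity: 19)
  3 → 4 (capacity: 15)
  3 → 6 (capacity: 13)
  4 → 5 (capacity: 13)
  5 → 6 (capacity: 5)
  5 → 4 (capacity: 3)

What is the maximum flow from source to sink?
Maximum flow = 18

Max flow: 18

Flow assignment:
  0 → 1: 6/7
  0 → 2: 12/12
  1 → 2: 1/7
  1 → 4: 5/13
  2 → 3: 13/19
  3 → 6: 13/13
  4 → 5: 5/13
  5 → 6: 5/5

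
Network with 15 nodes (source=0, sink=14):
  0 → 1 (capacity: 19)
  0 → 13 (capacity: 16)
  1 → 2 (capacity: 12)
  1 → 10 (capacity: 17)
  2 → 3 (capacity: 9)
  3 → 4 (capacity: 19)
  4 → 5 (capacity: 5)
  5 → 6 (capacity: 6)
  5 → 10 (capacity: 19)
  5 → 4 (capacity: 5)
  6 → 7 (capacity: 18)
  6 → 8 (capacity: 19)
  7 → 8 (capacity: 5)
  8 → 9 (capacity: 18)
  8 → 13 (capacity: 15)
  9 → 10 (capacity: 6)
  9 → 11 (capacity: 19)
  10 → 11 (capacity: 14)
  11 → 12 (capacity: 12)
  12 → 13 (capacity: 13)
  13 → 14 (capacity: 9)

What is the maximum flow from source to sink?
Maximum flow = 9

Max flow: 9

Flow assignment:
  0 → 1: 9/19
  1 → 2: 5/12
  1 → 10: 4/17
  2 → 3: 5/9
  3 → 4: 5/19
  4 → 5: 5/5
  5 → 10: 5/19
  10 → 11: 9/14
  11 → 12: 9/12
  12 → 13: 9/13
  13 → 14: 9/9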